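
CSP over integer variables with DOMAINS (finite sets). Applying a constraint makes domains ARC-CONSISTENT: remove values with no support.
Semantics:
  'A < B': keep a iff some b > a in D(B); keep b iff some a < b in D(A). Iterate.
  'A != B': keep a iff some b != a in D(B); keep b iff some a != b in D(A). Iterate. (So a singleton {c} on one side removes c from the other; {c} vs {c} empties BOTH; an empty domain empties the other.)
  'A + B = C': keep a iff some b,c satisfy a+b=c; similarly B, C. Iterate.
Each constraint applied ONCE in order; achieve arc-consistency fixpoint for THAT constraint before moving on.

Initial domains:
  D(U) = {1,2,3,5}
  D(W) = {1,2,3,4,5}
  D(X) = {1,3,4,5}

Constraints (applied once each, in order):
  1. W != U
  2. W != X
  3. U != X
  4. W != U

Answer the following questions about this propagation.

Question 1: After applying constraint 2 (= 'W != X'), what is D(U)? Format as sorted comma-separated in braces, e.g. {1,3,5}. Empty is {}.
Constraint 1 (W != U) on D(W)={1,2,3,4,5} D(U)={1,2,3,5}: no change
Constraint 2 (W != X) on D(W)={1,2,3,4,5} D(X)={1,3,4,5}: no change
So after constraint 2: D(U) = {1,2,3,5}

Answer: {1,2,3,5}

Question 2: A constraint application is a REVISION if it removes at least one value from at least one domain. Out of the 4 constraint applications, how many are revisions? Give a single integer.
Constraint 1 (W != U) on D(W)={1,2,3,4,5} D(U)={1,2,3,5}: no change => not a revision
Constraint 2 (W != X) on D(W)={1,2,3,4,5} D(X)={1,3,4,5}: no change => not a revision
Constraint 3 (U != X) on D(U)={1,2,3,5} D(X)={1,3,4,5}: no change => not a revision
Constraint 4 (W != U) on D(W)={1,2,3,4,5} D(U)={1,2,3,5}: no change => not a revision
Total revisions = 0

Answer: 0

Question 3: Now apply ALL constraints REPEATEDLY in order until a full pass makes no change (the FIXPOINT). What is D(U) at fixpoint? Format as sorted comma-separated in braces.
Answer: {1,2,3,5}

Derivation:
pass 0 (initial): D(U)={1,2,3,5}
pass 1: no change
Fixpoint after 1 passes: D(U) = {1,2,3,5}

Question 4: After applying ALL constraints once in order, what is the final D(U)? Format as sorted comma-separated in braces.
Constraint 1 (W != U) on D(W)={1,2,3,4,5} D(U)={1,2,3,5}: no change
Constraint 2 (W != X) on D(W)={1,2,3,4,5} D(X)={1,3,4,5}: no change
Constraint 3 (U != X) on D(U)={1,2,3,5} D(X)={1,3,4,5}: no change
Constraint 4 (W != U) on D(W)={1,2,3,4,5} D(U)={1,2,3,5}: no change
So after all 4 constraints: D(U) = {1,2,3,5}

Answer: {1,2,3,5}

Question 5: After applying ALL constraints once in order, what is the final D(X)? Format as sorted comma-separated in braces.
Answer: {1,3,4,5}

Derivation:
Constraint 1 (W != U) on D(W)={1,2,3,4,5} D(U)={1,2,3,5}: no change
Constraint 2 (W != X) on D(W)={1,2,3,4,5} D(X)={1,3,4,5}: no change
Constraint 3 (U != X) on D(U)={1,2,3,5} D(X)={1,3,4,5}: no change
Constraint 4 (W != U) on D(W)={1,2,3,4,5} D(U)={1,2,3,5}: no change
So after all 4 constraints: D(X) = {1,3,4,5}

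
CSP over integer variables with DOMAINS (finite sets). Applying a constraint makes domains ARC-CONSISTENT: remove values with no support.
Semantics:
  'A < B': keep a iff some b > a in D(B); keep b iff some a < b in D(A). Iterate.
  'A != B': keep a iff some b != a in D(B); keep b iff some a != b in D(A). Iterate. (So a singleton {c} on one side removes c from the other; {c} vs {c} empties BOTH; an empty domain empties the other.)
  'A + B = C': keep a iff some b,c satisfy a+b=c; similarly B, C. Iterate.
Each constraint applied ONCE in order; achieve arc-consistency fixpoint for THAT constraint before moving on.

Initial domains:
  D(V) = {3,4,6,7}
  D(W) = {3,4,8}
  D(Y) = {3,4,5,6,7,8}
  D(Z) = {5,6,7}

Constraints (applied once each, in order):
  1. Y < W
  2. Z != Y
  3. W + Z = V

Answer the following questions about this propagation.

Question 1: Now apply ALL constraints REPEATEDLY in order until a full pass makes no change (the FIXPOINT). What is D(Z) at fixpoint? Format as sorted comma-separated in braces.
pass 0 (initial): D(Z)={5,6,7}
pass 1: V {3,4,6,7}->{}; W {3,4,8}->{}; Y {3,4,5,6,7,8}->{3,4,5,6,7}; Z {5,6,7}->{}
pass 2: Y {3,4,5,6,7}->{}
pass 3: no change
Fixpoint after 3 passes: D(Z) = {}

Answer: {}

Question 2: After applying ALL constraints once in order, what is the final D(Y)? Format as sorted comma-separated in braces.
Answer: {3,4,5,6,7}

Derivation:
Constraint 1 (Y < W) on D(Y)={3,4,5,6,7,8} D(W)={3,4,8}: Y {3,4,5,6,7,8}->{3,4,5,6,7}; W {3,4,8}->{4,8}
Constraint 2 (Z != Y) on D(Z)={5,6,7} D(Y)={3,4,5,6,7}: no change
Constraint 3 (W + Z = V) on D(W)={4,8} D(Z)={5,6,7} D(V)={3,4,6,7}: W {4,8}->{}; Z {5,6,7}->{}; V {3,4,6,7}->{}
So after all 3 constraints: D(Y) = {3,4,5,6,7}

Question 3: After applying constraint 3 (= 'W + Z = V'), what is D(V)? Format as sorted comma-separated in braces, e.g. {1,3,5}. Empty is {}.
Constraint 1 (Y < W) on D(Y)={3,4,5,6,7,8} D(W)={3,4,8}: Y {3,4,5,6,7,8}->{3,4,5,6,7}; W {3,4,8}->{4,8}
Constraint 2 (Z != Y) on D(Z)={5,6,7} D(Y)={3,4,5,6,7}: no change
Constraint 3 (W + Z = V) on D(W)={4,8} D(Z)={5,6,7} D(V)={3,4,6,7}: W {4,8}->{}; Z {5,6,7}->{}; V {3,4,6,7}->{}
So after constraint 3: D(V) = {}

Answer: {}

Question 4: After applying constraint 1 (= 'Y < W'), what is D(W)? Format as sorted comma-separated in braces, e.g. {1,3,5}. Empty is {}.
Constraint 1 (Y < W) on D(Y)={3,4,5,6,7,8} D(W)={3,4,8}: Y {3,4,5,6,7,8}->{3,4,5,6,7}; W {3,4,8}->{4,8}
So after constraint 1: D(W) = {4,8}

Answer: {4,8}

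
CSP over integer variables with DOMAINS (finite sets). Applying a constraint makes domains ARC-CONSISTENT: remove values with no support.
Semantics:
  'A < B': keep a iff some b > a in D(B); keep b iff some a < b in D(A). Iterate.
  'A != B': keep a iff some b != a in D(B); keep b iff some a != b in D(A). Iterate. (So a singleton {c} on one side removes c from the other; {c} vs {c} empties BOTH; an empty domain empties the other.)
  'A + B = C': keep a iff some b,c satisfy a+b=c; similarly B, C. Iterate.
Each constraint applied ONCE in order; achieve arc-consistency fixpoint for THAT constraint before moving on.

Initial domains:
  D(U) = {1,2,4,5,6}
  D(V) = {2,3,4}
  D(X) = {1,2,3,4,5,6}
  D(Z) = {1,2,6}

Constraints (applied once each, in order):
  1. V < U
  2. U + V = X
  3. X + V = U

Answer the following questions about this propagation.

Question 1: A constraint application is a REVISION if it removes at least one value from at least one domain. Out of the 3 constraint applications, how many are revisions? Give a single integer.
Answer: 3

Derivation:
Constraint 1 (V < U) on D(V)={2,3,4} D(U)={1,2,4,5,6}: U {1,2,4,5,6}->{4,5,6} => REVISION
Constraint 2 (U + V = X) on D(U)={4,5,6} D(V)={2,3,4} D(X)={1,2,3,4,5,6}: U {4,5,6}->{4}; V {2,3,4}->{2}; X {1,2,3,4,5,6}->{6} => REVISION
Constraint 3 (X + V = U) on D(X)={6} D(V)={2} D(U)={4}: X {6}->{}; V {2}->{}; U {4}->{} => REVISION
Total revisions = 3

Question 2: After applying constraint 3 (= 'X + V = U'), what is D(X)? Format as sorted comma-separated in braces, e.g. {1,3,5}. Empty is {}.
Constraint 1 (V < U) on D(V)={2,3,4} D(U)={1,2,4,5,6}: U {1,2,4,5,6}->{4,5,6}
Constraint 2 (U + V = X) on D(U)={4,5,6} D(V)={2,3,4} D(X)={1,2,3,4,5,6}: U {4,5,6}->{4}; V {2,3,4}->{2}; X {1,2,3,4,5,6}->{6}
Constraint 3 (X + V = U) on D(X)={6} D(V)={2} D(U)={4}: X {6}->{}; V {2}->{}; U {4}->{}
So after constraint 3: D(X) = {}

Answer: {}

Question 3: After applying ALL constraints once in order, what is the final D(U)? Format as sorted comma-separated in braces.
Constraint 1 (V < U) on D(V)={2,3,4} D(U)={1,2,4,5,6}: U {1,2,4,5,6}->{4,5,6}
Constraint 2 (U + V = X) on D(U)={4,5,6} D(V)={2,3,4} D(X)={1,2,3,4,5,6}: U {4,5,6}->{4}; V {2,3,4}->{2}; X {1,2,3,4,5,6}->{6}
Constraint 3 (X + V = U) on D(X)={6} D(V)={2} D(U)={4}: X {6}->{}; V {2}->{}; U {4}->{}
So after all 3 constraints: D(U) = {}

Answer: {}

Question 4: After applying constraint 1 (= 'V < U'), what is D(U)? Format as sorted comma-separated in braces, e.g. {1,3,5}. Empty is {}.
Constraint 1 (V < U) on D(V)={2,3,4} D(U)={1,2,4,5,6}: U {1,2,4,5,6}->{4,5,6}
So after constraint 1: D(U) = {4,5,6}

Answer: {4,5,6}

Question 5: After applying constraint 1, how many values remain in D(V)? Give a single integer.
Answer: 3

Derivation:
Constraint 1 (V < U) on D(V)={2,3,4} D(U)={1,2,4,5,6}: U {1,2,4,5,6}->{4,5,6}
So after constraint 1: D(V)={2,3,4}, size = 3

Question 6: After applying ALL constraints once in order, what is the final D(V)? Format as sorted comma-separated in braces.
Constraint 1 (V < U) on D(V)={2,3,4} D(U)={1,2,4,5,6}: U {1,2,4,5,6}->{4,5,6}
Constraint 2 (U + V = X) on D(U)={4,5,6} D(V)={2,3,4} D(X)={1,2,3,4,5,6}: U {4,5,6}->{4}; V {2,3,4}->{2}; X {1,2,3,4,5,6}->{6}
Constraint 3 (X + V = U) on D(X)={6} D(V)={2} D(U)={4}: X {6}->{}; V {2}->{}; U {4}->{}
So after all 3 constraints: D(V) = {}

Answer: {}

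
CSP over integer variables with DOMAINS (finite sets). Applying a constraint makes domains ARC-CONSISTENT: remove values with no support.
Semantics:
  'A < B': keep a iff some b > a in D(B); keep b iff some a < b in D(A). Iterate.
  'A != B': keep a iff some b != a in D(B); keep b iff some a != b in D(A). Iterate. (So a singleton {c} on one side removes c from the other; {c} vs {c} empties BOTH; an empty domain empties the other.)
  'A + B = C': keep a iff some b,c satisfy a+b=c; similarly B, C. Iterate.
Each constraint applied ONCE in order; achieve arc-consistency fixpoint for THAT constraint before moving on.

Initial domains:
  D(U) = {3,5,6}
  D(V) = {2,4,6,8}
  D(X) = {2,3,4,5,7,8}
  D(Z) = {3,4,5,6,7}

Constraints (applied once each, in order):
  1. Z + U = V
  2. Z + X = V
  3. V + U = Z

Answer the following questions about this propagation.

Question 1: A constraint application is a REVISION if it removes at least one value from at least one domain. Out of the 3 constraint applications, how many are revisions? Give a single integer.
Constraint 1 (Z + U = V) on D(Z)={3,4,5,6,7} D(U)={3,5,6} D(V)={2,4,6,8}: Z {3,4,5,6,7}->{3,5}; U {3,5,6}->{3,5}; V {2,4,6,8}->{6,8} => REVISION
Constraint 2 (Z + X = V) on D(Z)={3,5} D(X)={2,3,4,5,7,8} D(V)={6,8}: X {2,3,4,5,7,8}->{3,5} => REVISION
Constraint 3 (V + U = Z) on D(V)={6,8} D(U)={3,5} D(Z)={3,5}: V {6,8}->{}; U {3,5}->{}; Z {3,5}->{} => REVISION
Total revisions = 3

Answer: 3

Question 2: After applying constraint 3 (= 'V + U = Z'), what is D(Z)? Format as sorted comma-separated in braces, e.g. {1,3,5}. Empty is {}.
Answer: {}

Derivation:
Constraint 1 (Z + U = V) on D(Z)={3,4,5,6,7} D(U)={3,5,6} D(V)={2,4,6,8}: Z {3,4,5,6,7}->{3,5}; U {3,5,6}->{3,5}; V {2,4,6,8}->{6,8}
Constraint 2 (Z + X = V) on D(Z)={3,5} D(X)={2,3,4,5,7,8} D(V)={6,8}: X {2,3,4,5,7,8}->{3,5}
Constraint 3 (V + U = Z) on D(V)={6,8} D(U)={3,5} D(Z)={3,5}: V {6,8}->{}; U {3,5}->{}; Z {3,5}->{}
So after constraint 3: D(Z) = {}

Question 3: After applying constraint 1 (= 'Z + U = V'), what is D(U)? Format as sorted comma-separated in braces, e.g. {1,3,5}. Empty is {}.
Constraint 1 (Z + U = V) on D(Z)={3,4,5,6,7} D(U)={3,5,6} D(V)={2,4,6,8}: Z {3,4,5,6,7}->{3,5}; U {3,5,6}->{3,5}; V {2,4,6,8}->{6,8}
So after constraint 1: D(U) = {3,5}

Answer: {3,5}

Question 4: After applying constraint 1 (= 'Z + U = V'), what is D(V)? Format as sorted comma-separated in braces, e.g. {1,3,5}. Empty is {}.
Answer: {6,8}

Derivation:
Constraint 1 (Z + U = V) on D(Z)={3,4,5,6,7} D(U)={3,5,6} D(V)={2,4,6,8}: Z {3,4,5,6,7}->{3,5}; U {3,5,6}->{3,5}; V {2,4,6,8}->{6,8}
So after constraint 1: D(V) = {6,8}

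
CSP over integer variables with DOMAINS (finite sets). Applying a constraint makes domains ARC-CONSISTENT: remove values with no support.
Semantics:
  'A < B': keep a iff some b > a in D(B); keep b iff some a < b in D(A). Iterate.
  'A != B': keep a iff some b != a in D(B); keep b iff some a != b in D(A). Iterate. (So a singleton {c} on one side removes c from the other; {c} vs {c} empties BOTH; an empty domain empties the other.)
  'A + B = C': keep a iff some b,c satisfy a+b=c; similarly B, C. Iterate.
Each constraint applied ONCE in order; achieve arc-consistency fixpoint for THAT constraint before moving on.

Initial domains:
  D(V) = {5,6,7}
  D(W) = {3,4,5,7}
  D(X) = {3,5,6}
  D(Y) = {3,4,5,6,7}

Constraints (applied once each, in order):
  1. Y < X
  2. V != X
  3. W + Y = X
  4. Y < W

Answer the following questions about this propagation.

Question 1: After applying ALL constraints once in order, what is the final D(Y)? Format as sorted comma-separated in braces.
Constraint 1 (Y < X) on D(Y)={3,4,5,6,7} D(X)={3,5,6}: Y {3,4,5,6,7}->{3,4,5}; X {3,5,6}->{5,6}
Constraint 2 (V != X) on D(V)={5,6,7} D(X)={5,6}: no change
Constraint 3 (W + Y = X) on D(W)={3,4,5,7} D(Y)={3,4,5} D(X)={5,6}: W {3,4,5,7}->{3}; Y {3,4,5}->{3}; X {5,6}->{6}
Constraint 4 (Y < W) on D(Y)={3} D(W)={3}: Y {3}->{}; W {3}->{}
So after all 4 constraints: D(Y) = {}

Answer: {}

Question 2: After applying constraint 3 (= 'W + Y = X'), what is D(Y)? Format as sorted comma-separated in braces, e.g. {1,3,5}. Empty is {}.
Answer: {3}

Derivation:
Constraint 1 (Y < X) on D(Y)={3,4,5,6,7} D(X)={3,5,6}: Y {3,4,5,6,7}->{3,4,5}; X {3,5,6}->{5,6}
Constraint 2 (V != X) on D(V)={5,6,7} D(X)={5,6}: no change
Constraint 3 (W + Y = X) on D(W)={3,4,5,7} D(Y)={3,4,5} D(X)={5,6}: W {3,4,5,7}->{3}; Y {3,4,5}->{3}; X {5,6}->{6}
So after constraint 3: D(Y) = {3}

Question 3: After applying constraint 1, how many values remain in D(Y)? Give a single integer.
Answer: 3

Derivation:
Constraint 1 (Y < X) on D(Y)={3,4,5,6,7} D(X)={3,5,6}: Y {3,4,5,6,7}->{3,4,5}; X {3,5,6}->{5,6}
So after constraint 1: D(Y)={3,4,5}, size = 3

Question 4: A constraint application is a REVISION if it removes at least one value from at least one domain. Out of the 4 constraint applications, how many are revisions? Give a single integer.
Answer: 3

Derivation:
Constraint 1 (Y < X) on D(Y)={3,4,5,6,7} D(X)={3,5,6}: Y {3,4,5,6,7}->{3,4,5}; X {3,5,6}->{5,6} => REVISION
Constraint 2 (V != X) on D(V)={5,6,7} D(X)={5,6}: no change => not a revision
Constraint 3 (W + Y = X) on D(W)={3,4,5,7} D(Y)={3,4,5} D(X)={5,6}: W {3,4,5,7}->{3}; Y {3,4,5}->{3}; X {5,6}->{6} => REVISION
Constraint 4 (Y < W) on D(Y)={3} D(W)={3}: Y {3}->{}; W {3}->{} => REVISION
Total revisions = 3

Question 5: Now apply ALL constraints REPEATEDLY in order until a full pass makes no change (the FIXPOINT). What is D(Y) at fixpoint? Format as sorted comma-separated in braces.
pass 0 (initial): D(Y)={3,4,5,6,7}
pass 1: W {3,4,5,7}->{}; X {3,5,6}->{6}; Y {3,4,5,6,7}->{}
pass 2: V {5,6,7}->{}; X {6}->{}
pass 3: no change
Fixpoint after 3 passes: D(Y) = {}

Answer: {}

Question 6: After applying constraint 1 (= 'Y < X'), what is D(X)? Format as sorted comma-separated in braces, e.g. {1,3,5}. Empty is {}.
Answer: {5,6}

Derivation:
Constraint 1 (Y < X) on D(Y)={3,4,5,6,7} D(X)={3,5,6}: Y {3,4,5,6,7}->{3,4,5}; X {3,5,6}->{5,6}
So after constraint 1: D(X) = {5,6}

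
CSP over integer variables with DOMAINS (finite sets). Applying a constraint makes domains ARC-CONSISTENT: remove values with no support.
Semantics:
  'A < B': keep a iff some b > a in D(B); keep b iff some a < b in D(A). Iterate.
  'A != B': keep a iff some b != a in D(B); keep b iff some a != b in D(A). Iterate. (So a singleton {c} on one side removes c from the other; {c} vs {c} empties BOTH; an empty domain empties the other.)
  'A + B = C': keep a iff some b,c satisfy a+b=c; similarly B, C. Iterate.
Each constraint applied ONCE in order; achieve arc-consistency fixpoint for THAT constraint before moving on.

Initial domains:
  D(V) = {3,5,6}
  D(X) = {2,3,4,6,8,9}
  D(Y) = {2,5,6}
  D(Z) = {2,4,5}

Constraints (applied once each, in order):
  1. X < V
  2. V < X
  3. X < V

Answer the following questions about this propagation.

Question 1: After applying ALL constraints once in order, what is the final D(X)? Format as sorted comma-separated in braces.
Answer: {}

Derivation:
Constraint 1 (X < V) on D(X)={2,3,4,6,8,9} D(V)={3,5,6}: X {2,3,4,6,8,9}->{2,3,4}
Constraint 2 (V < X) on D(V)={3,5,6} D(X)={2,3,4}: V {3,5,6}->{3}; X {2,3,4}->{4}
Constraint 3 (X < V) on D(X)={4} D(V)={3}: X {4}->{}; V {3}->{}
So after all 3 constraints: D(X) = {}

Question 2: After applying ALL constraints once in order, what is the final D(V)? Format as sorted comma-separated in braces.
Answer: {}

Derivation:
Constraint 1 (X < V) on D(X)={2,3,4,6,8,9} D(V)={3,5,6}: X {2,3,4,6,8,9}->{2,3,4}
Constraint 2 (V < X) on D(V)={3,5,6} D(X)={2,3,4}: V {3,5,6}->{3}; X {2,3,4}->{4}
Constraint 3 (X < V) on D(X)={4} D(V)={3}: X {4}->{}; V {3}->{}
So after all 3 constraints: D(V) = {}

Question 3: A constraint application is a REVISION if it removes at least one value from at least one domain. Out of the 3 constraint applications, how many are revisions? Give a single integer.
Answer: 3

Derivation:
Constraint 1 (X < V) on D(X)={2,3,4,6,8,9} D(V)={3,5,6}: X {2,3,4,6,8,9}->{2,3,4} => REVISION
Constraint 2 (V < X) on D(V)={3,5,6} D(X)={2,3,4}: V {3,5,6}->{3}; X {2,3,4}->{4} => REVISION
Constraint 3 (X < V) on D(X)={4} D(V)={3}: X {4}->{}; V {3}->{} => REVISION
Total revisions = 3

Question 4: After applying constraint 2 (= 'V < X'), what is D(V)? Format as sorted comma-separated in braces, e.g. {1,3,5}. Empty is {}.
Answer: {3}

Derivation:
Constraint 1 (X < V) on D(X)={2,3,4,6,8,9} D(V)={3,5,6}: X {2,3,4,6,8,9}->{2,3,4}
Constraint 2 (V < X) on D(V)={3,5,6} D(X)={2,3,4}: V {3,5,6}->{3}; X {2,3,4}->{4}
So after constraint 2: D(V) = {3}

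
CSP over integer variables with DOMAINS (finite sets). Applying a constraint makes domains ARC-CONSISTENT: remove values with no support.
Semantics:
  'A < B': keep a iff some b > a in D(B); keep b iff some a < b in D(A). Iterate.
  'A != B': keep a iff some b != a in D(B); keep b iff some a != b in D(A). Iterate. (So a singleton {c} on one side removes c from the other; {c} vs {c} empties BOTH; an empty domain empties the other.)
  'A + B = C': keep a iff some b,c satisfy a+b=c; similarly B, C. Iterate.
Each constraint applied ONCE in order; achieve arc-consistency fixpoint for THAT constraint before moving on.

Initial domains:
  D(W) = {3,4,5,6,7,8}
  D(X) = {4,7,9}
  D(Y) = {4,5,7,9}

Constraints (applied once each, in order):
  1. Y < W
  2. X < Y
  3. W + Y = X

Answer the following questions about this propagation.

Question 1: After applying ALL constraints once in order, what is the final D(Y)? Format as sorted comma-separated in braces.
Constraint 1 (Y < W) on D(Y)={4,5,7,9} D(W)={3,4,5,6,7,8}: Y {4,5,7,9}->{4,5,7}; W {3,4,5,6,7,8}->{5,6,7,8}
Constraint 2 (X < Y) on D(X)={4,7,9} D(Y)={4,5,7}: X {4,7,9}->{4}; Y {4,5,7}->{5,7}
Constraint 3 (W + Y = X) on D(W)={5,6,7,8} D(Y)={5,7} D(X)={4}: W {5,6,7,8}->{}; Y {5,7}->{}; X {4}->{}
So after all 3 constraints: D(Y) = {}

Answer: {}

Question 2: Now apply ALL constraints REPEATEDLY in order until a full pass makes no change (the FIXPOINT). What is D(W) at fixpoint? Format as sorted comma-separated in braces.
Answer: {}

Derivation:
pass 0 (initial): D(W)={3,4,5,6,7,8}
pass 1: W {3,4,5,6,7,8}->{}; X {4,7,9}->{}; Y {4,5,7,9}->{}
pass 2: no change
Fixpoint after 2 passes: D(W) = {}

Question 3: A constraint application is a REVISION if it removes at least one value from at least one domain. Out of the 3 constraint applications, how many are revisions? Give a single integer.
Answer: 3

Derivation:
Constraint 1 (Y < W) on D(Y)={4,5,7,9} D(W)={3,4,5,6,7,8}: Y {4,5,7,9}->{4,5,7}; W {3,4,5,6,7,8}->{5,6,7,8} => REVISION
Constraint 2 (X < Y) on D(X)={4,7,9} D(Y)={4,5,7}: X {4,7,9}->{4}; Y {4,5,7}->{5,7} => REVISION
Constraint 3 (W + Y = X) on D(W)={5,6,7,8} D(Y)={5,7} D(X)={4}: W {5,6,7,8}->{}; Y {5,7}->{}; X {4}->{} => REVISION
Total revisions = 3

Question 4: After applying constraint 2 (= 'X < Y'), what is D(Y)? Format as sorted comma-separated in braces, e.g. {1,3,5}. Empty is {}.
Answer: {5,7}

Derivation:
Constraint 1 (Y < W) on D(Y)={4,5,7,9} D(W)={3,4,5,6,7,8}: Y {4,5,7,9}->{4,5,7}; W {3,4,5,6,7,8}->{5,6,7,8}
Constraint 2 (X < Y) on D(X)={4,7,9} D(Y)={4,5,7}: X {4,7,9}->{4}; Y {4,5,7}->{5,7}
So after constraint 2: D(Y) = {5,7}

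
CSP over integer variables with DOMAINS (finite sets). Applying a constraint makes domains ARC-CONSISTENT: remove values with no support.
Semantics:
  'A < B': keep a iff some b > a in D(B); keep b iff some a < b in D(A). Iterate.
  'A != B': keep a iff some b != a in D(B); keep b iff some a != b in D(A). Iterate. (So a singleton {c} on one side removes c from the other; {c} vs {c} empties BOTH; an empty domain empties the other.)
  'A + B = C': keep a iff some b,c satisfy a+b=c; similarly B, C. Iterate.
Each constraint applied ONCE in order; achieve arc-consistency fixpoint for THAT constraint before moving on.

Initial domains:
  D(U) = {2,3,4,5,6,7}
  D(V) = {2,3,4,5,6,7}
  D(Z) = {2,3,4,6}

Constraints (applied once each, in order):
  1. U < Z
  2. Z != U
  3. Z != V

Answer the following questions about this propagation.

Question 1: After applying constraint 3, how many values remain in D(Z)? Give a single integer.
Constraint 1 (U < Z) on D(U)={2,3,4,5,6,7} D(Z)={2,3,4,6}: U {2,3,4,5,6,7}->{2,3,4,5}; Z {2,3,4,6}->{3,4,6}
Constraint 2 (Z != U) on D(Z)={3,4,6} D(U)={2,3,4,5}: no change
Constraint 3 (Z != V) on D(Z)={3,4,6} D(V)={2,3,4,5,6,7}: no change
So after constraint 3: D(Z)={3,4,6}, size = 3

Answer: 3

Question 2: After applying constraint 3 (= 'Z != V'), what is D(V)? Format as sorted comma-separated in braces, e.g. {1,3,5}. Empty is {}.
Constraint 1 (U < Z) on D(U)={2,3,4,5,6,7} D(Z)={2,3,4,6}: U {2,3,4,5,6,7}->{2,3,4,5}; Z {2,3,4,6}->{3,4,6}
Constraint 2 (Z != U) on D(Z)={3,4,6} D(U)={2,3,4,5}: no change
Constraint 3 (Z != V) on D(Z)={3,4,6} D(V)={2,3,4,5,6,7}: no change
So after constraint 3: D(V) = {2,3,4,5,6,7}

Answer: {2,3,4,5,6,7}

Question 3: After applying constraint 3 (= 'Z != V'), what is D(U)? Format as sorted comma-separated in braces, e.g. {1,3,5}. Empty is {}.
Constraint 1 (U < Z) on D(U)={2,3,4,5,6,7} D(Z)={2,3,4,6}: U {2,3,4,5,6,7}->{2,3,4,5}; Z {2,3,4,6}->{3,4,6}
Constraint 2 (Z != U) on D(Z)={3,4,6} D(U)={2,3,4,5}: no change
Constraint 3 (Z != V) on D(Z)={3,4,6} D(V)={2,3,4,5,6,7}: no change
So after constraint 3: D(U) = {2,3,4,5}

Answer: {2,3,4,5}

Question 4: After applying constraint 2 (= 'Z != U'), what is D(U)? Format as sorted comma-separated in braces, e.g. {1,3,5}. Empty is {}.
Constraint 1 (U < Z) on D(U)={2,3,4,5,6,7} D(Z)={2,3,4,6}: U {2,3,4,5,6,7}->{2,3,4,5}; Z {2,3,4,6}->{3,4,6}
Constraint 2 (Z != U) on D(Z)={3,4,6} D(U)={2,3,4,5}: no change
So after constraint 2: D(U) = {2,3,4,5}

Answer: {2,3,4,5}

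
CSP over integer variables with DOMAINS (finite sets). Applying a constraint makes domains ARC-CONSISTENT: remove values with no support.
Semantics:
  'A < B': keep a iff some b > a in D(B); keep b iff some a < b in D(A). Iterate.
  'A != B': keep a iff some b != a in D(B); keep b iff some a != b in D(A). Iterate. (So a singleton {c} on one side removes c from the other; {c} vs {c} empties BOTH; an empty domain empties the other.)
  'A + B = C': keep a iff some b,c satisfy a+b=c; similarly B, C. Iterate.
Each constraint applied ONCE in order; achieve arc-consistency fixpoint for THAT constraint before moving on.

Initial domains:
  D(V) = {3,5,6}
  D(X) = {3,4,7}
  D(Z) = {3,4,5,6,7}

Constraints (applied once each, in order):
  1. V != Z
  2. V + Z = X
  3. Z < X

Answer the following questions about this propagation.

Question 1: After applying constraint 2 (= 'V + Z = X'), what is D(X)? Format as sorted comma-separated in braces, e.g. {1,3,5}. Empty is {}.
Constraint 1 (V != Z) on D(V)={3,5,6} D(Z)={3,4,5,6,7}: no change
Constraint 2 (V + Z = X) on D(V)={3,5,6} D(Z)={3,4,5,6,7} D(X)={3,4,7}: V {3,5,6}->{3}; Z {3,4,5,6,7}->{4}; X {3,4,7}->{7}
So after constraint 2: D(X) = {7}

Answer: {7}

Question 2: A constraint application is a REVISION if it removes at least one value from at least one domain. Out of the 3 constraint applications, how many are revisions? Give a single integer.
Answer: 1

Derivation:
Constraint 1 (V != Z) on D(V)={3,5,6} D(Z)={3,4,5,6,7}: no change => not a revision
Constraint 2 (V + Z = X) on D(V)={3,5,6} D(Z)={3,4,5,6,7} D(X)={3,4,7}: V {3,5,6}->{3}; Z {3,4,5,6,7}->{4}; X {3,4,7}->{7} => REVISION
Constraint 3 (Z < X) on D(Z)={4} D(X)={7}: no change => not a revision
Total revisions = 1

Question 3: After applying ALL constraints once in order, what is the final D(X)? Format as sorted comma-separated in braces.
Answer: {7}

Derivation:
Constraint 1 (V != Z) on D(V)={3,5,6} D(Z)={3,4,5,6,7}: no change
Constraint 2 (V + Z = X) on D(V)={3,5,6} D(Z)={3,4,5,6,7} D(X)={3,4,7}: V {3,5,6}->{3}; Z {3,4,5,6,7}->{4}; X {3,4,7}->{7}
Constraint 3 (Z < X) on D(Z)={4} D(X)={7}: no change
So after all 3 constraints: D(X) = {7}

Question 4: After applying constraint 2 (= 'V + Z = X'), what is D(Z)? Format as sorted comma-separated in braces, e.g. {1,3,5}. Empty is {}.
Constraint 1 (V != Z) on D(V)={3,5,6} D(Z)={3,4,5,6,7}: no change
Constraint 2 (V + Z = X) on D(V)={3,5,6} D(Z)={3,4,5,6,7} D(X)={3,4,7}: V {3,5,6}->{3}; Z {3,4,5,6,7}->{4}; X {3,4,7}->{7}
So after constraint 2: D(Z) = {4}

Answer: {4}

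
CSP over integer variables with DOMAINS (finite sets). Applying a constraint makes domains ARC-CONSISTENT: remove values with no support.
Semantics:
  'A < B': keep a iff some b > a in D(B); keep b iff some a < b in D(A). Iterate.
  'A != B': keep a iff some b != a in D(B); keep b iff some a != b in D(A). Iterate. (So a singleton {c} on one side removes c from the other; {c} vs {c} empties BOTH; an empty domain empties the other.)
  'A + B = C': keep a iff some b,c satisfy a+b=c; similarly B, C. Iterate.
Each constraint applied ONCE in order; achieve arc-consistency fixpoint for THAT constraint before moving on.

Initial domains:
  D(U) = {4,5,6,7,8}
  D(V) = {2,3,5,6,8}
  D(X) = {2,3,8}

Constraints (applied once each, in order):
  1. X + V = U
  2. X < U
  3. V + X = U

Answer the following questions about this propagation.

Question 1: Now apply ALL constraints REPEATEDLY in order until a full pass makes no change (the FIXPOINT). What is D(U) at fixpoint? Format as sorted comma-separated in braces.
pass 0 (initial): D(U)={4,5,6,7,8}
pass 1: V {2,3,5,6,8}->{2,3,5,6}; X {2,3,8}->{2,3}
pass 2: no change
Fixpoint after 2 passes: D(U) = {4,5,6,7,8}

Answer: {4,5,6,7,8}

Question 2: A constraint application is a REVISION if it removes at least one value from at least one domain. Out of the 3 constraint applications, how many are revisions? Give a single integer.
Constraint 1 (X + V = U) on D(X)={2,3,8} D(V)={2,3,5,6,8} D(U)={4,5,6,7,8}: X {2,3,8}->{2,3}; V {2,3,5,6,8}->{2,3,5,6} => REVISION
Constraint 2 (X < U) on D(X)={2,3} D(U)={4,5,6,7,8}: no change => not a revision
Constraint 3 (V + X = U) on D(V)={2,3,5,6} D(X)={2,3} D(U)={4,5,6,7,8}: no change => not a revision
Total revisions = 1

Answer: 1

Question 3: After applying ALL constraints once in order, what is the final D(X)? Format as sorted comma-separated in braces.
Constraint 1 (X + V = U) on D(X)={2,3,8} D(V)={2,3,5,6,8} D(U)={4,5,6,7,8}: X {2,3,8}->{2,3}; V {2,3,5,6,8}->{2,3,5,6}
Constraint 2 (X < U) on D(X)={2,3} D(U)={4,5,6,7,8}: no change
Constraint 3 (V + X = U) on D(V)={2,3,5,6} D(X)={2,3} D(U)={4,5,6,7,8}: no change
So after all 3 constraints: D(X) = {2,3}

Answer: {2,3}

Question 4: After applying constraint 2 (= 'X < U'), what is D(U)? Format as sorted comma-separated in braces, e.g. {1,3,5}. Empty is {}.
Answer: {4,5,6,7,8}

Derivation:
Constraint 1 (X + V = U) on D(X)={2,3,8} D(V)={2,3,5,6,8} D(U)={4,5,6,7,8}: X {2,3,8}->{2,3}; V {2,3,5,6,8}->{2,3,5,6}
Constraint 2 (X < U) on D(X)={2,3} D(U)={4,5,6,7,8}: no change
So after constraint 2: D(U) = {4,5,6,7,8}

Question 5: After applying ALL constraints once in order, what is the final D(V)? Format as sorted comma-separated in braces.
Constraint 1 (X + V = U) on D(X)={2,3,8} D(V)={2,3,5,6,8} D(U)={4,5,6,7,8}: X {2,3,8}->{2,3}; V {2,3,5,6,8}->{2,3,5,6}
Constraint 2 (X < U) on D(X)={2,3} D(U)={4,5,6,7,8}: no change
Constraint 3 (V + X = U) on D(V)={2,3,5,6} D(X)={2,3} D(U)={4,5,6,7,8}: no change
So after all 3 constraints: D(V) = {2,3,5,6}

Answer: {2,3,5,6}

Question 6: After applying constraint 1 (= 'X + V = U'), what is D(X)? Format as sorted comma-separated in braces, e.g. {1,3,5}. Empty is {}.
Answer: {2,3}

Derivation:
Constraint 1 (X + V = U) on D(X)={2,3,8} D(V)={2,3,5,6,8} D(U)={4,5,6,7,8}: X {2,3,8}->{2,3}; V {2,3,5,6,8}->{2,3,5,6}
So after constraint 1: D(X) = {2,3}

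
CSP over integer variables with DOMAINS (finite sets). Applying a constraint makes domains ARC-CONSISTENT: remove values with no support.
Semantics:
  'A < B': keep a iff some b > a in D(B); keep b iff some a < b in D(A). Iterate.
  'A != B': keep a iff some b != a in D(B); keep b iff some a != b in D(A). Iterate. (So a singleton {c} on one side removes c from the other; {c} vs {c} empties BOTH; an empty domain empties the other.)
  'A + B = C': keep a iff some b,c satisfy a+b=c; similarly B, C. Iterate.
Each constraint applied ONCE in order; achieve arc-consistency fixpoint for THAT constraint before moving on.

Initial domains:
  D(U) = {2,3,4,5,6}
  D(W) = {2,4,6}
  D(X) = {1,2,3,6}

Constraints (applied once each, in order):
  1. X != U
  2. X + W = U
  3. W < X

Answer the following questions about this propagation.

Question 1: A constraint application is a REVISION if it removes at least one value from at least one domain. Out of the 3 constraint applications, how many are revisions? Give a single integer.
Answer: 2

Derivation:
Constraint 1 (X != U) on D(X)={1,2,3,6} D(U)={2,3,4,5,6}: no change => not a revision
Constraint 2 (X + W = U) on D(X)={1,2,3,6} D(W)={2,4,6} D(U)={2,3,4,5,6}: X {1,2,3,6}->{1,2,3}; W {2,4,6}->{2,4}; U {2,3,4,5,6}->{3,4,5,6} => REVISION
Constraint 3 (W < X) on D(W)={2,4} D(X)={1,2,3}: W {2,4}->{2}; X {1,2,3}->{3} => REVISION
Total revisions = 2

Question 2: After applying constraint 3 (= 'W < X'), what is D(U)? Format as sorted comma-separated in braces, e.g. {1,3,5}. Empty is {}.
Answer: {3,4,5,6}

Derivation:
Constraint 1 (X != U) on D(X)={1,2,3,6} D(U)={2,3,4,5,6}: no change
Constraint 2 (X + W = U) on D(X)={1,2,3,6} D(W)={2,4,6} D(U)={2,3,4,5,6}: X {1,2,3,6}->{1,2,3}; W {2,4,6}->{2,4}; U {2,3,4,5,6}->{3,4,5,6}
Constraint 3 (W < X) on D(W)={2,4} D(X)={1,2,3}: W {2,4}->{2}; X {1,2,3}->{3}
So after constraint 3: D(U) = {3,4,5,6}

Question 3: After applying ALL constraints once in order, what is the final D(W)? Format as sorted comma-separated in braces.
Answer: {2}

Derivation:
Constraint 1 (X != U) on D(X)={1,2,3,6} D(U)={2,3,4,5,6}: no change
Constraint 2 (X + W = U) on D(X)={1,2,3,6} D(W)={2,4,6} D(U)={2,3,4,5,6}: X {1,2,3,6}->{1,2,3}; W {2,4,6}->{2,4}; U {2,3,4,5,6}->{3,4,5,6}
Constraint 3 (W < X) on D(W)={2,4} D(X)={1,2,3}: W {2,4}->{2}; X {1,2,3}->{3}
So after all 3 constraints: D(W) = {2}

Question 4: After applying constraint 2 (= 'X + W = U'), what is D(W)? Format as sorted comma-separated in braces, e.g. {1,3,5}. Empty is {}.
Answer: {2,4}

Derivation:
Constraint 1 (X != U) on D(X)={1,2,3,6} D(U)={2,3,4,5,6}: no change
Constraint 2 (X + W = U) on D(X)={1,2,3,6} D(W)={2,4,6} D(U)={2,3,4,5,6}: X {1,2,3,6}->{1,2,3}; W {2,4,6}->{2,4}; U {2,3,4,5,6}->{3,4,5,6}
So after constraint 2: D(W) = {2,4}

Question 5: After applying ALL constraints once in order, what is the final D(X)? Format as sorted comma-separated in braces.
Answer: {3}

Derivation:
Constraint 1 (X != U) on D(X)={1,2,3,6} D(U)={2,3,4,5,6}: no change
Constraint 2 (X + W = U) on D(X)={1,2,3,6} D(W)={2,4,6} D(U)={2,3,4,5,6}: X {1,2,3,6}->{1,2,3}; W {2,4,6}->{2,4}; U {2,3,4,5,6}->{3,4,5,6}
Constraint 3 (W < X) on D(W)={2,4} D(X)={1,2,3}: W {2,4}->{2}; X {1,2,3}->{3}
So after all 3 constraints: D(X) = {3}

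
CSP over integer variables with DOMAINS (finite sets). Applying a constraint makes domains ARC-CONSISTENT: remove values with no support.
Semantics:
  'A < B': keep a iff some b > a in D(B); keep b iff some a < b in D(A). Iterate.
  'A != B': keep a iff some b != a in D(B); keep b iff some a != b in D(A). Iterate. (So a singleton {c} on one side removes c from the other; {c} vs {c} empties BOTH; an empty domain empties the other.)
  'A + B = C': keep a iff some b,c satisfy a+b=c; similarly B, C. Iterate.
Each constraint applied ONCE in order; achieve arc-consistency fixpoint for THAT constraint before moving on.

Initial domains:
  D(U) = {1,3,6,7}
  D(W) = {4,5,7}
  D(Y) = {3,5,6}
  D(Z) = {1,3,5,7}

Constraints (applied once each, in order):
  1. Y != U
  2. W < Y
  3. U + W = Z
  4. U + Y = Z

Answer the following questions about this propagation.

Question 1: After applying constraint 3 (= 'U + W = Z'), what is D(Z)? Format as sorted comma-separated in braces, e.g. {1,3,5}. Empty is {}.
Constraint 1 (Y != U) on D(Y)={3,5,6} D(U)={1,3,6,7}: no change
Constraint 2 (W < Y) on D(W)={4,5,7} D(Y)={3,5,6}: W {4,5,7}->{4,5}; Y {3,5,6}->{5,6}
Constraint 3 (U + W = Z) on D(U)={1,3,6,7} D(W)={4,5} D(Z)={1,3,5,7}: U {1,3,6,7}->{1,3}; W {4,5}->{4}; Z {1,3,5,7}->{5,7}
So after constraint 3: D(Z) = {5,7}

Answer: {5,7}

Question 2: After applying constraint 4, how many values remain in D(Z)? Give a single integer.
Constraint 1 (Y != U) on D(Y)={3,5,6} D(U)={1,3,6,7}: no change
Constraint 2 (W < Y) on D(W)={4,5,7} D(Y)={3,5,6}: W {4,5,7}->{4,5}; Y {3,5,6}->{5,6}
Constraint 3 (U + W = Z) on D(U)={1,3,6,7} D(W)={4,5} D(Z)={1,3,5,7}: U {1,3,6,7}->{1,3}; W {4,5}->{4}; Z {1,3,5,7}->{5,7}
Constraint 4 (U + Y = Z) on D(U)={1,3} D(Y)={5,6} D(Z)={5,7}: U {1,3}->{1}; Y {5,6}->{6}; Z {5,7}->{7}
So after constraint 4: D(Z)={7}, size = 1

Answer: 1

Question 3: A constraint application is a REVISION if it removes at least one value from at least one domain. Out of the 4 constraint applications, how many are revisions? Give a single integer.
Answer: 3

Derivation:
Constraint 1 (Y != U) on D(Y)={3,5,6} D(U)={1,3,6,7}: no change => not a revision
Constraint 2 (W < Y) on D(W)={4,5,7} D(Y)={3,5,6}: W {4,5,7}->{4,5}; Y {3,5,6}->{5,6} => REVISION
Constraint 3 (U + W = Z) on D(U)={1,3,6,7} D(W)={4,5} D(Z)={1,3,5,7}: U {1,3,6,7}->{1,3}; W {4,5}->{4}; Z {1,3,5,7}->{5,7} => REVISION
Constraint 4 (U + Y = Z) on D(U)={1,3} D(Y)={5,6} D(Z)={5,7}: U {1,3}->{1}; Y {5,6}->{6}; Z {5,7}->{7} => REVISION
Total revisions = 3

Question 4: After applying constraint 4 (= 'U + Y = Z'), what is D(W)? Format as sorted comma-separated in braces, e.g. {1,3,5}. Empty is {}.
Constraint 1 (Y != U) on D(Y)={3,5,6} D(U)={1,3,6,7}: no change
Constraint 2 (W < Y) on D(W)={4,5,7} D(Y)={3,5,6}: W {4,5,7}->{4,5}; Y {3,5,6}->{5,6}
Constraint 3 (U + W = Z) on D(U)={1,3,6,7} D(W)={4,5} D(Z)={1,3,5,7}: U {1,3,6,7}->{1,3}; W {4,5}->{4}; Z {1,3,5,7}->{5,7}
Constraint 4 (U + Y = Z) on D(U)={1,3} D(Y)={5,6} D(Z)={5,7}: U {1,3}->{1}; Y {5,6}->{6}; Z {5,7}->{7}
So after constraint 4: D(W) = {4}

Answer: {4}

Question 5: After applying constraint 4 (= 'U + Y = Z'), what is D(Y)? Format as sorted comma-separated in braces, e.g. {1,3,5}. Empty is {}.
Constraint 1 (Y != U) on D(Y)={3,5,6} D(U)={1,3,6,7}: no change
Constraint 2 (W < Y) on D(W)={4,5,7} D(Y)={3,5,6}: W {4,5,7}->{4,5}; Y {3,5,6}->{5,6}
Constraint 3 (U + W = Z) on D(U)={1,3,6,7} D(W)={4,5} D(Z)={1,3,5,7}: U {1,3,6,7}->{1,3}; W {4,5}->{4}; Z {1,3,5,7}->{5,7}
Constraint 4 (U + Y = Z) on D(U)={1,3} D(Y)={5,6} D(Z)={5,7}: U {1,3}->{1}; Y {5,6}->{6}; Z {5,7}->{7}
So after constraint 4: D(Y) = {6}

Answer: {6}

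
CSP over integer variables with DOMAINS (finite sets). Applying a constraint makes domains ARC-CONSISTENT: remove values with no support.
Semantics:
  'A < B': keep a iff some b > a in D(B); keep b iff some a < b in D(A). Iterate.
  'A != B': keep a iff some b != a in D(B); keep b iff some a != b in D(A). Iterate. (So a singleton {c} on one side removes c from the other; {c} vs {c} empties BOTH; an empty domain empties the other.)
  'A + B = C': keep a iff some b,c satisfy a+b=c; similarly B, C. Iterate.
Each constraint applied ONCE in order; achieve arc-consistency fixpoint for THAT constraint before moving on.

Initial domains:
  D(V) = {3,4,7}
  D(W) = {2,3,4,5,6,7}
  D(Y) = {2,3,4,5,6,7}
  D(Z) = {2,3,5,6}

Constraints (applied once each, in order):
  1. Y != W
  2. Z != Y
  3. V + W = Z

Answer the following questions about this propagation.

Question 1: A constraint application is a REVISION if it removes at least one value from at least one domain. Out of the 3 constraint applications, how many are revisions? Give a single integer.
Answer: 1

Derivation:
Constraint 1 (Y != W) on D(Y)={2,3,4,5,6,7} D(W)={2,3,4,5,6,7}: no change => not a revision
Constraint 2 (Z != Y) on D(Z)={2,3,5,6} D(Y)={2,3,4,5,6,7}: no change => not a revision
Constraint 3 (V + W = Z) on D(V)={3,4,7} D(W)={2,3,4,5,6,7} D(Z)={2,3,5,6}: V {3,4,7}->{3,4}; W {2,3,4,5,6,7}->{2,3}; Z {2,3,5,6}->{5,6} => REVISION
Total revisions = 1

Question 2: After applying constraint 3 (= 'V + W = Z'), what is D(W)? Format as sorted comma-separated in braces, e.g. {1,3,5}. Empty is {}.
Constraint 1 (Y != W) on D(Y)={2,3,4,5,6,7} D(W)={2,3,4,5,6,7}: no change
Constraint 2 (Z != Y) on D(Z)={2,3,5,6} D(Y)={2,3,4,5,6,7}: no change
Constraint 3 (V + W = Z) on D(V)={3,4,7} D(W)={2,3,4,5,6,7} D(Z)={2,3,5,6}: V {3,4,7}->{3,4}; W {2,3,4,5,6,7}->{2,3}; Z {2,3,5,6}->{5,6}
So after constraint 3: D(W) = {2,3}

Answer: {2,3}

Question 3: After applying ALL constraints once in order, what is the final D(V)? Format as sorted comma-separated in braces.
Answer: {3,4}

Derivation:
Constraint 1 (Y != W) on D(Y)={2,3,4,5,6,7} D(W)={2,3,4,5,6,7}: no change
Constraint 2 (Z != Y) on D(Z)={2,3,5,6} D(Y)={2,3,4,5,6,7}: no change
Constraint 3 (V + W = Z) on D(V)={3,4,7} D(W)={2,3,4,5,6,7} D(Z)={2,3,5,6}: V {3,4,7}->{3,4}; W {2,3,4,5,6,7}->{2,3}; Z {2,3,5,6}->{5,6}
So after all 3 constraints: D(V) = {3,4}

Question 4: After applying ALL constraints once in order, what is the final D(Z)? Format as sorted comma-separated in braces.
Answer: {5,6}

Derivation:
Constraint 1 (Y != W) on D(Y)={2,3,4,5,6,7} D(W)={2,3,4,5,6,7}: no change
Constraint 2 (Z != Y) on D(Z)={2,3,5,6} D(Y)={2,3,4,5,6,7}: no change
Constraint 3 (V + W = Z) on D(V)={3,4,7} D(W)={2,3,4,5,6,7} D(Z)={2,3,5,6}: V {3,4,7}->{3,4}; W {2,3,4,5,6,7}->{2,3}; Z {2,3,5,6}->{5,6}
So after all 3 constraints: D(Z) = {5,6}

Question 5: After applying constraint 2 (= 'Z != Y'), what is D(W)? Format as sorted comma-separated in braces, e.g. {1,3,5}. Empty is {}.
Constraint 1 (Y != W) on D(Y)={2,3,4,5,6,7} D(W)={2,3,4,5,6,7}: no change
Constraint 2 (Z != Y) on D(Z)={2,3,5,6} D(Y)={2,3,4,5,6,7}: no change
So after constraint 2: D(W) = {2,3,4,5,6,7}

Answer: {2,3,4,5,6,7}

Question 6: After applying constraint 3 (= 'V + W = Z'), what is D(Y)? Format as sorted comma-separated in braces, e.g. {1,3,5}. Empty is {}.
Constraint 1 (Y != W) on D(Y)={2,3,4,5,6,7} D(W)={2,3,4,5,6,7}: no change
Constraint 2 (Z != Y) on D(Z)={2,3,5,6} D(Y)={2,3,4,5,6,7}: no change
Constraint 3 (V + W = Z) on D(V)={3,4,7} D(W)={2,3,4,5,6,7} D(Z)={2,3,5,6}: V {3,4,7}->{3,4}; W {2,3,4,5,6,7}->{2,3}; Z {2,3,5,6}->{5,6}
So after constraint 3: D(Y) = {2,3,4,5,6,7}

Answer: {2,3,4,5,6,7}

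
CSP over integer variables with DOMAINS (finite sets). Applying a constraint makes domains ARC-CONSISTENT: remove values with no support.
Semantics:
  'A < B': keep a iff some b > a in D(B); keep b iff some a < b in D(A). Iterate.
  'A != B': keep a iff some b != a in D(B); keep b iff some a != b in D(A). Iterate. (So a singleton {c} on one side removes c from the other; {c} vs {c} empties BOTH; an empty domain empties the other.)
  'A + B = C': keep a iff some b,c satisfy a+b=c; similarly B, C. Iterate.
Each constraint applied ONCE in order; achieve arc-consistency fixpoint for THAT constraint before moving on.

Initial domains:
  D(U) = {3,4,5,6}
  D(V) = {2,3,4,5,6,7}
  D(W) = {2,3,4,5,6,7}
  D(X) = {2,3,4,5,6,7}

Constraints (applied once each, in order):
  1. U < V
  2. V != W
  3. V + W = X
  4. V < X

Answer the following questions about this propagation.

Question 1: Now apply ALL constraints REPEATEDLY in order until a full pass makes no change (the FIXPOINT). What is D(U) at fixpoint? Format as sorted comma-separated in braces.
pass 0 (initial): D(U)={3,4,5,6}
pass 1: V {2,3,4,5,6,7}->{4,5}; W {2,3,4,5,6,7}->{2,3}; X {2,3,4,5,6,7}->{6,7}
pass 2: U {3,4,5,6}->{3,4}
pass 3: no change
Fixpoint after 3 passes: D(U) = {3,4}

Answer: {3,4}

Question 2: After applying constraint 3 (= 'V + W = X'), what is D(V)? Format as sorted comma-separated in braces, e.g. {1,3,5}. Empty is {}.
Answer: {4,5}

Derivation:
Constraint 1 (U < V) on D(U)={3,4,5,6} D(V)={2,3,4,5,6,7}: V {2,3,4,5,6,7}->{4,5,6,7}
Constraint 2 (V != W) on D(V)={4,5,6,7} D(W)={2,3,4,5,6,7}: no change
Constraint 3 (V + W = X) on D(V)={4,5,6,7} D(W)={2,3,4,5,6,7} D(X)={2,3,4,5,6,7}: V {4,5,6,7}->{4,5}; W {2,3,4,5,6,7}->{2,3}; X {2,3,4,5,6,7}->{6,7}
So after constraint 3: D(V) = {4,5}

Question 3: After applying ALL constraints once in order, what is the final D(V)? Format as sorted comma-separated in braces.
Constraint 1 (U < V) on D(U)={3,4,5,6} D(V)={2,3,4,5,6,7}: V {2,3,4,5,6,7}->{4,5,6,7}
Constraint 2 (V != W) on D(V)={4,5,6,7} D(W)={2,3,4,5,6,7}: no change
Constraint 3 (V + W = X) on D(V)={4,5,6,7} D(W)={2,3,4,5,6,7} D(X)={2,3,4,5,6,7}: V {4,5,6,7}->{4,5}; W {2,3,4,5,6,7}->{2,3}; X {2,3,4,5,6,7}->{6,7}
Constraint 4 (V < X) on D(V)={4,5} D(X)={6,7}: no change
So after all 4 constraints: D(V) = {4,5}

Answer: {4,5}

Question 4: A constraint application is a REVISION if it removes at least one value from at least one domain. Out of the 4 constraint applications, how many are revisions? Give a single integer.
Answer: 2

Derivation:
Constraint 1 (U < V) on D(U)={3,4,5,6} D(V)={2,3,4,5,6,7}: V {2,3,4,5,6,7}->{4,5,6,7} => REVISION
Constraint 2 (V != W) on D(V)={4,5,6,7} D(W)={2,3,4,5,6,7}: no change => not a revision
Constraint 3 (V + W = X) on D(V)={4,5,6,7} D(W)={2,3,4,5,6,7} D(X)={2,3,4,5,6,7}: V {4,5,6,7}->{4,5}; W {2,3,4,5,6,7}->{2,3}; X {2,3,4,5,6,7}->{6,7} => REVISION
Constraint 4 (V < X) on D(V)={4,5} D(X)={6,7}: no change => not a revision
Total revisions = 2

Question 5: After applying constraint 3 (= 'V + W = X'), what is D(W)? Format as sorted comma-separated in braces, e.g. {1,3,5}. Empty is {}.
Answer: {2,3}

Derivation:
Constraint 1 (U < V) on D(U)={3,4,5,6} D(V)={2,3,4,5,6,7}: V {2,3,4,5,6,7}->{4,5,6,7}
Constraint 2 (V != W) on D(V)={4,5,6,7} D(W)={2,3,4,5,6,7}: no change
Constraint 3 (V + W = X) on D(V)={4,5,6,7} D(W)={2,3,4,5,6,7} D(X)={2,3,4,5,6,7}: V {4,5,6,7}->{4,5}; W {2,3,4,5,6,7}->{2,3}; X {2,3,4,5,6,7}->{6,7}
So after constraint 3: D(W) = {2,3}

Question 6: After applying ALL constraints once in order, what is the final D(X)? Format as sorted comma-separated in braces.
Constraint 1 (U < V) on D(U)={3,4,5,6} D(V)={2,3,4,5,6,7}: V {2,3,4,5,6,7}->{4,5,6,7}
Constraint 2 (V != W) on D(V)={4,5,6,7} D(W)={2,3,4,5,6,7}: no change
Constraint 3 (V + W = X) on D(V)={4,5,6,7} D(W)={2,3,4,5,6,7} D(X)={2,3,4,5,6,7}: V {4,5,6,7}->{4,5}; W {2,3,4,5,6,7}->{2,3}; X {2,3,4,5,6,7}->{6,7}
Constraint 4 (V < X) on D(V)={4,5} D(X)={6,7}: no change
So after all 4 constraints: D(X) = {6,7}

Answer: {6,7}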